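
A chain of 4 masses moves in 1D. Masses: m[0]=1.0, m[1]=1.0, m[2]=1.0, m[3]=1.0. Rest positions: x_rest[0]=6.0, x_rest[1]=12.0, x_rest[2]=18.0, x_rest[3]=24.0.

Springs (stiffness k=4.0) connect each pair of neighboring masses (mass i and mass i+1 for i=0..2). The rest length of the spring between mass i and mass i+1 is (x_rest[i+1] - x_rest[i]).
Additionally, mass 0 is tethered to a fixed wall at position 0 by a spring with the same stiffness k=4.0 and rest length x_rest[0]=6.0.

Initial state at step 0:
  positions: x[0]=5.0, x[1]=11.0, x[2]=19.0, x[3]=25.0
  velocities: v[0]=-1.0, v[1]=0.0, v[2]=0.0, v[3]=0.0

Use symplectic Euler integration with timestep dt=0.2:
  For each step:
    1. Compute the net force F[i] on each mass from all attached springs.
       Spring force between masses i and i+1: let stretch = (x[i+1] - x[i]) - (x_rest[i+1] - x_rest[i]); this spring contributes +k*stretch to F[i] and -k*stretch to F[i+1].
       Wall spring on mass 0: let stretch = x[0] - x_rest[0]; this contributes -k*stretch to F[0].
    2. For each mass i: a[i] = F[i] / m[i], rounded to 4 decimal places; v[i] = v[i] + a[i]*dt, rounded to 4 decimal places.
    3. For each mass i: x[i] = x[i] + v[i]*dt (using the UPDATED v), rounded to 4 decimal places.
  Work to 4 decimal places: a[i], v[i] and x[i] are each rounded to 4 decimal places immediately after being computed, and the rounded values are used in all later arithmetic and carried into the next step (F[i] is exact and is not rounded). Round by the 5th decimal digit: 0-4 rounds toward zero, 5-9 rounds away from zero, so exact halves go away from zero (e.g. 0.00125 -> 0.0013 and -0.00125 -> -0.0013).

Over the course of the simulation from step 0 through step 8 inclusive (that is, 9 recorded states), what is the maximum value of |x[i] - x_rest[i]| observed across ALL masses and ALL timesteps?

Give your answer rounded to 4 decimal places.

Answer: 1.3936

Derivation:
Step 0: x=[5.0000 11.0000 19.0000 25.0000] v=[-1.0000 0.0000 0.0000 0.0000]
Step 1: x=[4.9600 11.3200 18.6800 25.0000] v=[-0.2000 1.6000 -1.6000 0.0000]
Step 2: x=[5.1440 11.8000 18.1936 24.9488] v=[0.9200 2.4000 -2.4320 -0.2560]
Step 3: x=[5.5699 12.2380 17.7651 24.7768] v=[2.1296 2.1901 -2.1427 -0.8602]
Step 4: x=[6.1715 12.4935 17.5741 24.4429] v=[3.0082 1.2773 -0.9550 -1.6696]
Step 5: x=[6.7972 12.5503 17.6692 23.9700] v=[3.1286 0.2842 0.4756 -2.3646]
Step 6: x=[7.2559 12.5057 17.9534 23.4490] v=[2.2933 -0.2232 1.4211 -2.6052]
Step 7: x=[7.3936 12.4927 18.2453 23.0087] v=[0.6884 -0.0649 1.4594 -2.2017]
Step 8: x=[7.1642 12.5843 18.3789 22.7662] v=[-1.1472 0.4579 0.6680 -1.2124]
Max displacement = 1.3936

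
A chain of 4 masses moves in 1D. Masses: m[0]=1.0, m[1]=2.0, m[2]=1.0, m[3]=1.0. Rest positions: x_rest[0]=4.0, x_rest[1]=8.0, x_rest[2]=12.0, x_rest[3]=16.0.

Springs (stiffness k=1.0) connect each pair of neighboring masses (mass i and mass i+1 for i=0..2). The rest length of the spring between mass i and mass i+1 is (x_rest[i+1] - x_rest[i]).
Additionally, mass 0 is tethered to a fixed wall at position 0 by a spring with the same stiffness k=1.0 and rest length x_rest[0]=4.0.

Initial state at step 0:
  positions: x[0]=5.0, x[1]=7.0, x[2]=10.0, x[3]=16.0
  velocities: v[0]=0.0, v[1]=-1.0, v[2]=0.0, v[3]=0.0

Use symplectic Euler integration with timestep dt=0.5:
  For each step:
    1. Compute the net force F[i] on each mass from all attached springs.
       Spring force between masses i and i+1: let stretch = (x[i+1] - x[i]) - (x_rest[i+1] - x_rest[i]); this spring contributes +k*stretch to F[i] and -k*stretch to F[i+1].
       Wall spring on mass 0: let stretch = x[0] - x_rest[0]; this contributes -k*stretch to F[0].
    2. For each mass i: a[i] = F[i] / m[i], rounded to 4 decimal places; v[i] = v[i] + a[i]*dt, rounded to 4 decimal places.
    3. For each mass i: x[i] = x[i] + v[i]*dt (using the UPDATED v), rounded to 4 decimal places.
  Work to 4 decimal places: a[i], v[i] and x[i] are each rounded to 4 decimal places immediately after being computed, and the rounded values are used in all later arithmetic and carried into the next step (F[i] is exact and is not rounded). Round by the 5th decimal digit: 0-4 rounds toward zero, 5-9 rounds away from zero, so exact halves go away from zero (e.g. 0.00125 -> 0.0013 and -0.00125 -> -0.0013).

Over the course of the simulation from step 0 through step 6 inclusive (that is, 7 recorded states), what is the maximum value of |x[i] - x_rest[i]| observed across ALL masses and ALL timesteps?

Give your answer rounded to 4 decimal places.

Step 0: x=[5.0000 7.0000 10.0000 16.0000] v=[0.0000 -1.0000 0.0000 0.0000]
Step 1: x=[4.2500 6.6250 10.7500 15.5000] v=[-1.5000 -0.7500 1.5000 -1.0000]
Step 2: x=[3.0313 6.4688 11.6563 14.8125] v=[-2.4375 -0.3125 1.8125 -1.3750]
Step 3: x=[1.9141 6.5313 12.0548 14.3360] v=[-2.2344 0.1250 0.7969 -0.9531]
Step 4: x=[1.4727 6.7071 11.6427 14.2892] v=[-0.8829 0.3516 -0.8243 -0.0937]
Step 5: x=[1.9717 6.8456 10.6583 14.5808] v=[0.9980 0.2769 -1.9689 0.5831]
Step 6: x=[3.1963 6.8514 9.7013 14.8918] v=[2.4491 0.0116 -1.9140 0.6219]
Max displacement = 2.5273

Answer: 2.5273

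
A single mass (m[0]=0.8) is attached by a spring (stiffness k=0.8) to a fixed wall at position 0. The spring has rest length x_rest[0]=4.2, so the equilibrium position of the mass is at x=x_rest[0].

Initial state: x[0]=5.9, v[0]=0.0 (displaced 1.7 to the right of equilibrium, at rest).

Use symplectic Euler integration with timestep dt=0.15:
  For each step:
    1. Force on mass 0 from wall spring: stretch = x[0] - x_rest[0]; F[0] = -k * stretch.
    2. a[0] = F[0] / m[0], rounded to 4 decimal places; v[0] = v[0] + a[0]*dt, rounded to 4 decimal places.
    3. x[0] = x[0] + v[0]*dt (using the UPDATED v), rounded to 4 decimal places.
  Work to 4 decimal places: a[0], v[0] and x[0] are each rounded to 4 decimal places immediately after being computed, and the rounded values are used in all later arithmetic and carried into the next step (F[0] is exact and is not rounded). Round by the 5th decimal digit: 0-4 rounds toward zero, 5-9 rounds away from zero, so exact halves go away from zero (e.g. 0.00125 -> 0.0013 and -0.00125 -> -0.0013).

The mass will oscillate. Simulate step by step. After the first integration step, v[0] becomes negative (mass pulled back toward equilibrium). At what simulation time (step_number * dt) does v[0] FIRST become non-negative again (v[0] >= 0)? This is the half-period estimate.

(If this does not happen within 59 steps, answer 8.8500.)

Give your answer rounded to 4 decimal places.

Step 0: x=[5.9000] v=[0.0000]
Step 1: x=[5.8618] v=[-0.2550]
Step 2: x=[5.7862] v=[-0.5043]
Step 3: x=[5.6749] v=[-0.7422]
Step 4: x=[5.5304] v=[-0.9634]
Step 5: x=[5.3560] v=[-1.1630]
Step 6: x=[5.1555] v=[-1.3364]
Step 7: x=[4.9335] v=[-1.4797]
Step 8: x=[4.6950] v=[-1.5897]
Step 9: x=[4.4454] v=[-1.6640]
Step 10: x=[4.1903] v=[-1.7008]
Step 11: x=[3.9354] v=[-1.6993]
Step 12: x=[3.6865] v=[-1.6596]
Step 13: x=[3.4491] v=[-1.5826]
Step 14: x=[3.2286] v=[-1.4700]
Step 15: x=[3.0300] v=[-1.3243]
Step 16: x=[2.8577] v=[-1.1488]
Step 17: x=[2.7156] v=[-0.9475]
Step 18: x=[2.6069] v=[-0.7248]
Step 19: x=[2.5340] v=[-0.4858]
Step 20: x=[2.4986] v=[-0.2359]
Step 21: x=[2.5015] v=[0.0193]
First v>=0 after going negative at step 21, time=3.1500

Answer: 3.1500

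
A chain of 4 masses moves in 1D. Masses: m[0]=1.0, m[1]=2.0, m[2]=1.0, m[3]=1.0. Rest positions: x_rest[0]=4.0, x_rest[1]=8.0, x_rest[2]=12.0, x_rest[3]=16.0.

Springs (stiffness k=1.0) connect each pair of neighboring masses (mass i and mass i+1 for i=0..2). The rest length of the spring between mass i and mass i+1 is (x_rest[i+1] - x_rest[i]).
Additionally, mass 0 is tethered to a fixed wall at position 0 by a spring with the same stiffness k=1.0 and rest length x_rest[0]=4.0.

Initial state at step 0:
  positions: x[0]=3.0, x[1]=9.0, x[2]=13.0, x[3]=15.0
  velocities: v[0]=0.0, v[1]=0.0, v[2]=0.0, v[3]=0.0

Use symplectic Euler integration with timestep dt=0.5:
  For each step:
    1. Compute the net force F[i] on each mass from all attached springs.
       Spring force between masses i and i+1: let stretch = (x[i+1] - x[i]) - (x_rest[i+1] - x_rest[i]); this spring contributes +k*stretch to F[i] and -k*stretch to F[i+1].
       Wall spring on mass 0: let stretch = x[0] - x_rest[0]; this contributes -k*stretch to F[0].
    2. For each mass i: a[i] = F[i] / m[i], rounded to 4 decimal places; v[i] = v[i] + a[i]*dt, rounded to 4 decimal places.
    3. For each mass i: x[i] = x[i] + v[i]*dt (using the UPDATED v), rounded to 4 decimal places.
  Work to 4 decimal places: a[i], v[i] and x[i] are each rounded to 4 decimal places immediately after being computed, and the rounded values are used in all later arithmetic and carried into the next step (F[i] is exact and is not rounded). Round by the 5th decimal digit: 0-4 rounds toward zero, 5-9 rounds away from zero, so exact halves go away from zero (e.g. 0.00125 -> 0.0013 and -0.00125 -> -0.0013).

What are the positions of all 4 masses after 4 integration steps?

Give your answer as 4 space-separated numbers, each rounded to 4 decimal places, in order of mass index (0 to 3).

Answer: 5.5020 7.6484 11.4434 17.1505

Derivation:
Step 0: x=[3.0000 9.0000 13.0000 15.0000] v=[0.0000 0.0000 0.0000 0.0000]
Step 1: x=[3.7500 8.7500 12.5000 15.5000] v=[1.5000 -0.5000 -1.0000 1.0000]
Step 2: x=[4.8125 8.3438 11.8125 16.2500] v=[2.1250 -0.8125 -1.3750 1.5000]
Step 3: x=[5.5547 7.9297 11.3672 16.8907] v=[1.4844 -0.8282 -0.8906 1.2813]
Step 4: x=[5.5020 7.6484 11.4434 17.1505] v=[-0.1055 -0.5626 0.1524 0.5196]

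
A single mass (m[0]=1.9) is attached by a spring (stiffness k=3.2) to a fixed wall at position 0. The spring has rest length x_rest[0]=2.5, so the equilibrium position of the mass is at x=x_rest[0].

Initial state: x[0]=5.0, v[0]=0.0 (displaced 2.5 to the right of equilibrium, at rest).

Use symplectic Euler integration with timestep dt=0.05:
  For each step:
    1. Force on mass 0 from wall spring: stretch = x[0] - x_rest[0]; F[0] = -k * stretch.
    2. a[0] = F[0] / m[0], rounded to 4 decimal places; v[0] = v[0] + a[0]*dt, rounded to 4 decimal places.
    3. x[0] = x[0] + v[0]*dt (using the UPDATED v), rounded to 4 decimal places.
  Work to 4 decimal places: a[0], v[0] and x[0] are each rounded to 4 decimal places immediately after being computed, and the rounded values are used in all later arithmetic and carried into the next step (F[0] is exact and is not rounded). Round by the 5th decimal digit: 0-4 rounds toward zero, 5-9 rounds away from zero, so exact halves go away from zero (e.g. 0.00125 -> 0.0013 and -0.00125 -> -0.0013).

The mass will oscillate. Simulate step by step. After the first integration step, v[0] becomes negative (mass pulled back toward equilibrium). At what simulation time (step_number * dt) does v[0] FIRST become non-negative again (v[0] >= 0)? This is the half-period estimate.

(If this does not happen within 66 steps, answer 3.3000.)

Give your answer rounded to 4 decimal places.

Step 0: x=[5.0000] v=[0.0000]
Step 1: x=[4.9895] v=[-0.2105]
Step 2: x=[4.9685] v=[-0.4201]
Step 3: x=[4.9371] v=[-0.6280]
Step 4: x=[4.8954] v=[-0.8332]
Step 5: x=[4.8437] v=[-1.0349]
Step 6: x=[4.7821] v=[-1.2323]
Step 7: x=[4.7109] v=[-1.4245]
Step 8: x=[4.6304] v=[-1.6107]
Step 9: x=[4.5409] v=[-1.7901]
Step 10: x=[4.4428] v=[-1.9620]
Step 11: x=[4.3365] v=[-2.1256]
Step 12: x=[4.2225] v=[-2.2803]
Step 13: x=[4.1012] v=[-2.4254]
Step 14: x=[3.9732] v=[-2.5602]
Step 15: x=[3.8390] v=[-2.6843]
Step 16: x=[3.6991] v=[-2.7971]
Step 17: x=[3.5542] v=[-2.8981]
Step 18: x=[3.4049] v=[-2.9869]
Step 19: x=[3.2517] v=[-3.0631]
Step 20: x=[3.0954] v=[-3.1264]
Step 21: x=[2.9366] v=[-3.1765]
Step 22: x=[2.7759] v=[-3.2133]
Step 23: x=[2.6141] v=[-3.2365]
Step 24: x=[2.4518] v=[-3.2461]
Step 25: x=[2.2897] v=[-3.2420]
Step 26: x=[2.1285] v=[-3.2243]
Step 27: x=[1.9689] v=[-3.1930]
Step 28: x=[1.8115] v=[-3.1483]
Step 29: x=[1.6570] v=[-3.0903]
Step 30: x=[1.5060] v=[-3.0193]
Step 31: x=[1.3592] v=[-2.9356]
Step 32: x=[1.2172] v=[-2.8395]
Step 33: x=[1.0806] v=[-2.7315]
Step 34: x=[0.9500] v=[-2.6120]
Step 35: x=[0.8259] v=[-2.4815]
Step 36: x=[0.7089] v=[-2.3405]
Step 37: x=[0.5994] v=[-2.1897]
Step 38: x=[0.4979] v=[-2.0297]
Step 39: x=[0.4048] v=[-1.8611]
Step 40: x=[0.3206] v=[-1.6847]
Step 41: x=[0.2455] v=[-1.5012]
Step 42: x=[0.1799] v=[-1.3113]
Step 43: x=[0.1241] v=[-1.1159]
Step 44: x=[0.0783] v=[-0.9158]
Step 45: x=[0.0427] v=[-0.7119]
Step 46: x=[0.0175] v=[-0.5050]
Step 47: x=[0.0027] v=[-0.2959]
Step 48: x=[-0.0016] v=[-0.0856]
Step 49: x=[0.0047] v=[0.1251]
First v>=0 after going negative at step 49, time=2.4500

Answer: 2.4500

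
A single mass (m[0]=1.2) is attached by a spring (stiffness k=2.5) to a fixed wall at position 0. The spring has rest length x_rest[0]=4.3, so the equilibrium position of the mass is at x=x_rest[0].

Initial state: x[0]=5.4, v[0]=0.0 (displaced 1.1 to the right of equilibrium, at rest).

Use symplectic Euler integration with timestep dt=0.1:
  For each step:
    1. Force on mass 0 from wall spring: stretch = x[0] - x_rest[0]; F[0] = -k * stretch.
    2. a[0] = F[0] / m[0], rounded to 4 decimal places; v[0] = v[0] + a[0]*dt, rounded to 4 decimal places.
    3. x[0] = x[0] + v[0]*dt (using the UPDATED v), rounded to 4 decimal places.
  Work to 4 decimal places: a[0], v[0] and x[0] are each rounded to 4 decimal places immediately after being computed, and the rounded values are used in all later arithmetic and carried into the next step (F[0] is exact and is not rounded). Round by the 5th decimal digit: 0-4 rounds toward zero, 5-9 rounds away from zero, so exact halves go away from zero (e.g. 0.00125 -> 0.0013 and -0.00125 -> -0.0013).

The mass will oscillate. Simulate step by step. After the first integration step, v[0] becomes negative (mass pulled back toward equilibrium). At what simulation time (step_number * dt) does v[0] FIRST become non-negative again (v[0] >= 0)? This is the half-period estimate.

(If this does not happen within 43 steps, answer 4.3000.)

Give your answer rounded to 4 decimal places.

Step 0: x=[5.4000] v=[0.0000]
Step 1: x=[5.3771] v=[-0.2292]
Step 2: x=[5.3317] v=[-0.4536]
Step 3: x=[5.2649] v=[-0.6685]
Step 4: x=[5.1780] v=[-0.8695]
Step 5: x=[5.0728] v=[-1.0524]
Step 6: x=[4.9515] v=[-1.2134]
Step 7: x=[4.8166] v=[-1.3491]
Step 8: x=[4.6709] v=[-1.4567]
Step 9: x=[4.5175] v=[-1.5340]
Step 10: x=[4.3596] v=[-1.5793]
Step 11: x=[4.2004] v=[-1.5917]
Step 12: x=[4.0433] v=[-1.5710]
Step 13: x=[3.8916] v=[-1.5175]
Step 14: x=[3.7484] v=[-1.4324]
Step 15: x=[3.6167] v=[-1.3175]
Step 16: x=[3.4992] v=[-1.1752]
Step 17: x=[3.3984] v=[-1.0084]
Step 18: x=[3.3163] v=[-0.8206]
Step 19: x=[3.2547] v=[-0.6157]
Step 20: x=[3.2149] v=[-0.3979]
Step 21: x=[3.1977] v=[-0.1718]
Step 22: x=[3.2035] v=[0.0579]
First v>=0 after going negative at step 22, time=2.2000

Answer: 2.2000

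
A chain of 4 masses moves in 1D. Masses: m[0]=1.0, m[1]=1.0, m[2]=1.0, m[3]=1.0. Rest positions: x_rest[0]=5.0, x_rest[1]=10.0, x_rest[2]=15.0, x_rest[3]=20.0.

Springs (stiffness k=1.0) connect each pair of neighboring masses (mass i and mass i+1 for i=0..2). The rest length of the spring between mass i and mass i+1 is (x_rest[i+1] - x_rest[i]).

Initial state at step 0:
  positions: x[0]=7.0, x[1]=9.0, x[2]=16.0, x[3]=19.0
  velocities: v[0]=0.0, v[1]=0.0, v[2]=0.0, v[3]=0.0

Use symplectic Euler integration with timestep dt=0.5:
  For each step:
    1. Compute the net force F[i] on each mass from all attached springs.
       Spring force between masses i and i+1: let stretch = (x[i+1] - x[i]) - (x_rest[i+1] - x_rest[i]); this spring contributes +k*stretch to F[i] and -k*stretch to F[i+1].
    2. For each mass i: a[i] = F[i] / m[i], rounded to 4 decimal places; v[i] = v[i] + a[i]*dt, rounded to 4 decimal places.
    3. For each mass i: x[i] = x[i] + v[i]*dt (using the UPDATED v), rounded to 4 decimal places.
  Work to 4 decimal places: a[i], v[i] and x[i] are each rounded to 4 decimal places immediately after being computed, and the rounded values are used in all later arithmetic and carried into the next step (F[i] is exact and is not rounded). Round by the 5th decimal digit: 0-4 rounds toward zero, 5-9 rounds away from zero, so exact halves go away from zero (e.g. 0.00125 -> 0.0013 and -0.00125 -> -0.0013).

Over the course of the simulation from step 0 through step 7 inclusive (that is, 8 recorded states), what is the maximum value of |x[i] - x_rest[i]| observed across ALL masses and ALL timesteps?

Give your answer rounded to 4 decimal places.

Answer: 2.1272

Derivation:
Step 0: x=[7.0000 9.0000 16.0000 19.0000] v=[0.0000 0.0000 0.0000 0.0000]
Step 1: x=[6.2500 10.2500 15.0000 19.5000] v=[-1.5000 2.5000 -2.0000 1.0000]
Step 2: x=[5.2500 11.6875 13.9375 20.1250] v=[-2.0000 2.8750 -2.1250 1.2500]
Step 3: x=[4.6094 12.0782 13.8594 20.4532] v=[-1.2813 0.7813 -0.1563 0.6563]
Step 4: x=[4.5860 11.0470 14.9844 20.3829] v=[-0.0469 -2.0625 2.2500 -0.1406]
Step 5: x=[4.9278 9.3849 16.4747 20.2130] v=[0.6836 -3.3243 2.9806 -0.3399]
Step 6: x=[5.1339 8.3809 17.1272 20.3585] v=[0.4122 -2.0080 1.3049 0.2910]
Step 7: x=[4.9018 8.7518 16.4009 20.9462] v=[-0.4643 0.7417 -1.4526 1.1754]
Max displacement = 2.1272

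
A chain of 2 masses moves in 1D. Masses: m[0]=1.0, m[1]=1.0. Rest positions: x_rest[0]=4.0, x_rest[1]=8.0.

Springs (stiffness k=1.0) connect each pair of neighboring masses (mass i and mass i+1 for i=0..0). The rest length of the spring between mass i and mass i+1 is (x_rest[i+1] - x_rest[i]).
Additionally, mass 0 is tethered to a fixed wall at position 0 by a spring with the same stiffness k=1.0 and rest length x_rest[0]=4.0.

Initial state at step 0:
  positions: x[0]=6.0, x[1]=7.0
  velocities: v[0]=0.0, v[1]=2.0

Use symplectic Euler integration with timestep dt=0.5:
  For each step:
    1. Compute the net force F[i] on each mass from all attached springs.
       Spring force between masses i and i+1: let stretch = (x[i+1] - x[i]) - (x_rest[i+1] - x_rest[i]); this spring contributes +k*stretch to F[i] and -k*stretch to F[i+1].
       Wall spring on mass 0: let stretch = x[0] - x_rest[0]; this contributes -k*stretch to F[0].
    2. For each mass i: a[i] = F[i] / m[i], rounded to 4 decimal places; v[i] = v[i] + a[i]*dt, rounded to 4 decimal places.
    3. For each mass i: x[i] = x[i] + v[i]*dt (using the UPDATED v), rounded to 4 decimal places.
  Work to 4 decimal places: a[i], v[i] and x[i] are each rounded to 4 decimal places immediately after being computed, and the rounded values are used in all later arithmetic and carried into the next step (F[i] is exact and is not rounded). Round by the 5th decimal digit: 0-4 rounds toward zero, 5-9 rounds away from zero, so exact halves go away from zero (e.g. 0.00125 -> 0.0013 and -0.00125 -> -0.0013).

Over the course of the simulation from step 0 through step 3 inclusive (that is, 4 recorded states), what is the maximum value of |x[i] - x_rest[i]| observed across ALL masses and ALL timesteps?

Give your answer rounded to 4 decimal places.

Step 0: x=[6.0000 7.0000] v=[0.0000 2.0000]
Step 1: x=[4.7500 8.7500] v=[-2.5000 3.5000]
Step 2: x=[3.3125 10.5000] v=[-2.8750 3.5000]
Step 3: x=[2.8438 11.4532] v=[-0.9375 1.9063]
Max displacement = 3.4532

Answer: 3.4532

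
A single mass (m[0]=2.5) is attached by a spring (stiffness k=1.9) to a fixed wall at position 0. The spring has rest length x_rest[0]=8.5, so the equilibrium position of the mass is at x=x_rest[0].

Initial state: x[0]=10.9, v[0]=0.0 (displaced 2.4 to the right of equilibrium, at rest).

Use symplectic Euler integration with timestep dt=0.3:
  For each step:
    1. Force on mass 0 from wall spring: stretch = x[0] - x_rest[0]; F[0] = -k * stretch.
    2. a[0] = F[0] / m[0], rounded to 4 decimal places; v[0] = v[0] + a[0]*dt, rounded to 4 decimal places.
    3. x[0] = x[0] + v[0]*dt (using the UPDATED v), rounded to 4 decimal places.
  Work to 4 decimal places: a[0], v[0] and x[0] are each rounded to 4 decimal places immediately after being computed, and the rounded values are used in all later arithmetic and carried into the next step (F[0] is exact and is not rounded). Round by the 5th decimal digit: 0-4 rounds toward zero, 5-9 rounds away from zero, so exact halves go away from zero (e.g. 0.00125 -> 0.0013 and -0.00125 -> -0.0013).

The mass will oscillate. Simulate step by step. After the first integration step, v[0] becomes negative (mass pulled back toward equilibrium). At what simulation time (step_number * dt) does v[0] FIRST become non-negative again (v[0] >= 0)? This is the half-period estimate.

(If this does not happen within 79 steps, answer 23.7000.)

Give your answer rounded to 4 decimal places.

Step 0: x=[10.9000] v=[0.0000]
Step 1: x=[10.7358] v=[-0.5472]
Step 2: x=[10.4187] v=[-1.0570]
Step 3: x=[9.9704] v=[-1.4945]
Step 4: x=[9.4215] v=[-1.8298]
Step 5: x=[8.8095] v=[-2.0399]
Step 6: x=[8.1764] v=[-2.1105]
Step 7: x=[7.5654] v=[-2.0367]
Step 8: x=[7.0183] v=[-1.8236]
Step 9: x=[6.5726] v=[-1.4858]
Step 10: x=[6.2587] v=[-1.0464]
Step 11: x=[6.0981] v=[-0.5354]
Step 12: x=[6.1018] v=[0.0122]
First v>=0 after going negative at step 12, time=3.6000

Answer: 3.6000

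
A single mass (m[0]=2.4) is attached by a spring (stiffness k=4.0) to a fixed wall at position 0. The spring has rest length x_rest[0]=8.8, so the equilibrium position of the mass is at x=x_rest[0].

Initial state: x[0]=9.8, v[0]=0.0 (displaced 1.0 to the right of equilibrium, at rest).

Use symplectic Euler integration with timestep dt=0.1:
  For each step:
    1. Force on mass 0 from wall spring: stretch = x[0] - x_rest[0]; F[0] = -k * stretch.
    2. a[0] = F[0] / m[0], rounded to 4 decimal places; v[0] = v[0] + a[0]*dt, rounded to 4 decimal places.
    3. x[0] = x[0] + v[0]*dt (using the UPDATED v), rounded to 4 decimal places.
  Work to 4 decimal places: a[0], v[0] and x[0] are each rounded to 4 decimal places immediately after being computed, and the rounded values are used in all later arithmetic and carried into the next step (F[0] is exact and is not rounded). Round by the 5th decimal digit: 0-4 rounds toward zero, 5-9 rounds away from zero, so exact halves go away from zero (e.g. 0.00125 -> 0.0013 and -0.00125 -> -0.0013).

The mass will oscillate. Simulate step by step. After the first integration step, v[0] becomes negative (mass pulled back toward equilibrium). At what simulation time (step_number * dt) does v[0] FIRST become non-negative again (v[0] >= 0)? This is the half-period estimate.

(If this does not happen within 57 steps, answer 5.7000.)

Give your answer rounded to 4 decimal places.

Step 0: x=[9.8000] v=[0.0000]
Step 1: x=[9.7833] v=[-0.1667]
Step 2: x=[9.7502] v=[-0.3306]
Step 3: x=[9.7013] v=[-0.4890]
Step 4: x=[9.6374] v=[-0.6392]
Step 5: x=[9.5595] v=[-0.7788]
Step 6: x=[9.4690] v=[-0.9054]
Step 7: x=[9.3673] v=[-1.0169]
Step 8: x=[9.2562] v=[-1.1115]
Step 9: x=[9.1375] v=[-1.1875]
Step 10: x=[9.0131] v=[-1.2438]
Step 11: x=[8.8852] v=[-1.2793]
Step 12: x=[8.7559] v=[-1.2935]
Step 13: x=[8.6273] v=[-1.2862]
Step 14: x=[8.5016] v=[-1.2574]
Step 15: x=[8.3808] v=[-1.2077]
Step 16: x=[8.2670] v=[-1.1378]
Step 17: x=[8.1621] v=[-1.0490]
Step 18: x=[8.0678] v=[-0.9427]
Step 19: x=[7.9857] v=[-0.8207]
Step 20: x=[7.9172] v=[-0.6850]
Step 21: x=[7.8634] v=[-0.5379]
Step 22: x=[7.8252] v=[-0.3818]
Step 23: x=[7.8033] v=[-0.2193]
Step 24: x=[7.7980] v=[-0.0532]
Step 25: x=[7.8094] v=[0.1138]
First v>=0 after going negative at step 25, time=2.5000

Answer: 2.5000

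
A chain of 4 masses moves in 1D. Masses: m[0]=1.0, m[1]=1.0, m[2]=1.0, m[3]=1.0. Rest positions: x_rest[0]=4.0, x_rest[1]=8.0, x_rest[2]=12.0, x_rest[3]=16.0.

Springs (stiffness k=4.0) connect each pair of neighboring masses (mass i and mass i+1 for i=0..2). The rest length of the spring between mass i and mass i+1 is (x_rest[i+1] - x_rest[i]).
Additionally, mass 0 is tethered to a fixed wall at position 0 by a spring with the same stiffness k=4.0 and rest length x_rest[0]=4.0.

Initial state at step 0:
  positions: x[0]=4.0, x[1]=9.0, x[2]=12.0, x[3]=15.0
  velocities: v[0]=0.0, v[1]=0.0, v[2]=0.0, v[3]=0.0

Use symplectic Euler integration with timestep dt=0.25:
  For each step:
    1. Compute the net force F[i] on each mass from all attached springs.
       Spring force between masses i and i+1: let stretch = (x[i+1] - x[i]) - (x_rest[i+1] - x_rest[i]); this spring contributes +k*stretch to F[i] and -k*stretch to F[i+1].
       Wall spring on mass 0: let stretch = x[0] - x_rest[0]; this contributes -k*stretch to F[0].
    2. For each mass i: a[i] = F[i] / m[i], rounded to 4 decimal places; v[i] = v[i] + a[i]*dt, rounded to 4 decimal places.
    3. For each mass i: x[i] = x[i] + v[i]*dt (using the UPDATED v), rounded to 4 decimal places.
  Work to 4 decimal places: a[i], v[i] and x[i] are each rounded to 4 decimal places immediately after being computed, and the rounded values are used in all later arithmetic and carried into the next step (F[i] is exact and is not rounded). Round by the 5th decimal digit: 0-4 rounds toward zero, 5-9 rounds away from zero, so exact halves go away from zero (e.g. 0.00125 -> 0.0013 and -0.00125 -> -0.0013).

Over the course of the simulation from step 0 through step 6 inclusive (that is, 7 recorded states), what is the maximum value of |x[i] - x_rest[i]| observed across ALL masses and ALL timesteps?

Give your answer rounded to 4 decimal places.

Answer: 1.0918

Derivation:
Step 0: x=[4.0000 9.0000 12.0000 15.0000] v=[0.0000 0.0000 0.0000 0.0000]
Step 1: x=[4.2500 8.5000 12.0000 15.2500] v=[1.0000 -2.0000 0.0000 1.0000]
Step 2: x=[4.5000 7.8125 11.9375 15.6875] v=[1.0000 -2.7500 -0.2500 1.7500]
Step 3: x=[4.4531 7.3281 11.7813 16.1875] v=[-0.1875 -1.9375 -0.6250 2.0000]
Step 4: x=[4.0117 7.2383 11.6133 16.5860] v=[-1.7656 -0.3593 -0.6720 1.5938]
Step 5: x=[3.3740 7.4356 11.5947 16.7413] v=[-2.5507 0.7891 -0.0743 0.6211]
Step 6: x=[2.9082 7.6573 11.8230 16.6099] v=[-1.8631 0.8866 0.9132 -0.5255]
Max displacement = 1.0918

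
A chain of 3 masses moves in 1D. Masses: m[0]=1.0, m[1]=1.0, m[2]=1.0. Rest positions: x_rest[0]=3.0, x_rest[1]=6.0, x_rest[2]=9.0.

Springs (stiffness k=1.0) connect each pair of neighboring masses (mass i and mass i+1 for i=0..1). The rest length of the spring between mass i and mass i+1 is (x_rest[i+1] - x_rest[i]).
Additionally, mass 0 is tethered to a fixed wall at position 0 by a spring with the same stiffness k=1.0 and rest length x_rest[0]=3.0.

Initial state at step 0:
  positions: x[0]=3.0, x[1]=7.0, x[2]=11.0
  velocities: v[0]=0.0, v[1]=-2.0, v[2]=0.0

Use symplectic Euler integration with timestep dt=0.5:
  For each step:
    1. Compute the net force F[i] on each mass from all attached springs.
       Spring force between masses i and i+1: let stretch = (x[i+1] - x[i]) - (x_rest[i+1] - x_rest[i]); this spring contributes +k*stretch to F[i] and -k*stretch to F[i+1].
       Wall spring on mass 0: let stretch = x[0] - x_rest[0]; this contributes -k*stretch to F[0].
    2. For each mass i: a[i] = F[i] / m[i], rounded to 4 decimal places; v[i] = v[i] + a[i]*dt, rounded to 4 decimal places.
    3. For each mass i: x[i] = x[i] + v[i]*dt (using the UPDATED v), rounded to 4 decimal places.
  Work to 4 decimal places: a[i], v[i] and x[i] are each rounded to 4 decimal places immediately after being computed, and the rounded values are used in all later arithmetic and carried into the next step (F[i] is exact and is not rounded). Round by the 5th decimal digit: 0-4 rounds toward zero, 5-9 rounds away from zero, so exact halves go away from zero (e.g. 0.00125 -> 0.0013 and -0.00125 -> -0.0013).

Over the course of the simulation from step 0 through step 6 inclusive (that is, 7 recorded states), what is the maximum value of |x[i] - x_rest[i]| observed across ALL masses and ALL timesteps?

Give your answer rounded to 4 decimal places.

Answer: 2.4452

Derivation:
Step 0: x=[3.0000 7.0000 11.0000] v=[0.0000 -2.0000 0.0000]
Step 1: x=[3.2500 6.0000 10.7500] v=[0.5000 -2.0000 -0.5000]
Step 2: x=[3.3750 5.5000 10.0625] v=[0.2500 -1.0000 -1.3750]
Step 3: x=[3.1875 5.6094 8.9844] v=[-0.3750 0.2188 -2.1563]
Step 4: x=[2.8086 5.9571 7.8125] v=[-0.7578 0.6954 -2.3438]
Step 5: x=[2.5147 5.9816 6.9268] v=[-0.5879 0.0489 -1.7715]
Step 6: x=[2.4588 5.3756 6.5548] v=[-0.1118 -1.2120 -0.7441]
Max displacement = 2.4452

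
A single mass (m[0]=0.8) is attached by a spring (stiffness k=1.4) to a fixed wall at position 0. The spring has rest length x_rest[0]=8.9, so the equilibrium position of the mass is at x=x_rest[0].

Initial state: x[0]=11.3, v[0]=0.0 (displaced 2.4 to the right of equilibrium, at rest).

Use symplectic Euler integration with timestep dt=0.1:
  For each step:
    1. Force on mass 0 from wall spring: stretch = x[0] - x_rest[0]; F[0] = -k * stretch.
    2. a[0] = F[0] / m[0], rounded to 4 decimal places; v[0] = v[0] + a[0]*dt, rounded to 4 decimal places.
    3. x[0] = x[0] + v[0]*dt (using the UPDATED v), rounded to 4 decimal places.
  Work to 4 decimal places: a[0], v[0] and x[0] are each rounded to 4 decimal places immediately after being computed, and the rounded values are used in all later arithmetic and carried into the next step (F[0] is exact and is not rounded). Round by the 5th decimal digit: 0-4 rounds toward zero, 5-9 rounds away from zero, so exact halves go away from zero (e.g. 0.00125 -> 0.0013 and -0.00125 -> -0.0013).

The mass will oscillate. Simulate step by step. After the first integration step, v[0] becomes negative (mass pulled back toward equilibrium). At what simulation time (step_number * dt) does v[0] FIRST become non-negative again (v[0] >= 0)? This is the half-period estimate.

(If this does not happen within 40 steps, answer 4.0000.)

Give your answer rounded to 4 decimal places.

Answer: 2.4000

Derivation:
Step 0: x=[11.3000] v=[0.0000]
Step 1: x=[11.2580] v=[-0.4200]
Step 2: x=[11.1747] v=[-0.8327]
Step 3: x=[11.0516] v=[-1.2308]
Step 4: x=[10.8909] v=[-1.6073]
Step 5: x=[10.6953] v=[-1.9557]
Step 6: x=[10.4683] v=[-2.2699]
Step 7: x=[10.2139] v=[-2.5444]
Step 8: x=[9.9365] v=[-2.7743]
Step 9: x=[9.6409] v=[-2.9557]
Step 10: x=[9.3324] v=[-3.0854]
Step 11: x=[9.0163] v=[-3.1611]
Step 12: x=[8.6982] v=[-3.1815]
Step 13: x=[8.3836] v=[-3.1462]
Step 14: x=[8.0780] v=[-3.0558]
Step 15: x=[7.7868] v=[-2.9120]
Step 16: x=[7.5151] v=[-2.7172]
Step 17: x=[7.2676] v=[-2.4748]
Step 18: x=[7.0487] v=[-2.1891]
Step 19: x=[6.8622] v=[-1.8651]
Step 20: x=[6.7114] v=[-1.5085]
Step 21: x=[6.5989] v=[-1.1255]
Step 22: x=[6.5266] v=[-0.7228]
Step 23: x=[6.4959] v=[-0.3075]
Step 24: x=[6.5072] v=[0.1132]
First v>=0 after going negative at step 24, time=2.4000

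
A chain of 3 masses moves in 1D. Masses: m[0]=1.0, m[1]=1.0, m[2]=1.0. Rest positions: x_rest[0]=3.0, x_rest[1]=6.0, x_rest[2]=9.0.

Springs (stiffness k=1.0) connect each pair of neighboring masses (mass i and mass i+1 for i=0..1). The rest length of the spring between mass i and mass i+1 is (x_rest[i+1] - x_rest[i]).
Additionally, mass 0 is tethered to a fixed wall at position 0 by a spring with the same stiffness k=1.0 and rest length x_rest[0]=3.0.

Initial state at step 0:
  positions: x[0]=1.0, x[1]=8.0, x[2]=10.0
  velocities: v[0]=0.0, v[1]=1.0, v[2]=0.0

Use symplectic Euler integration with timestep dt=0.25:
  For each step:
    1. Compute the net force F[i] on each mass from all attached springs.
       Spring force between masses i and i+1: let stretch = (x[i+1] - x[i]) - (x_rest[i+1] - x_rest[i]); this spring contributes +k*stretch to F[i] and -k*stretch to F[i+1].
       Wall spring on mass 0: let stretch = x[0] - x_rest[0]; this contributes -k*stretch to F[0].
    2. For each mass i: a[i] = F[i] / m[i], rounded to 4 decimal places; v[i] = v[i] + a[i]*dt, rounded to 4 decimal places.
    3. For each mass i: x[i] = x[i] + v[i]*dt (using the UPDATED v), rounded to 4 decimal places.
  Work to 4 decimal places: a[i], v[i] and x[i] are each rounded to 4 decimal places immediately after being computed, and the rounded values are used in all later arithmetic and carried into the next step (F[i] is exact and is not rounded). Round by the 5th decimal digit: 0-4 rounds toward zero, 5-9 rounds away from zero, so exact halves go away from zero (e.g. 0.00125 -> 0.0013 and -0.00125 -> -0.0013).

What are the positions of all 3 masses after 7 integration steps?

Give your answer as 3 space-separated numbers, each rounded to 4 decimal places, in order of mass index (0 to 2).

Answer: 5.8539 5.7423 10.3571

Derivation:
Step 0: x=[1.0000 8.0000 10.0000] v=[0.0000 1.0000 0.0000]
Step 1: x=[1.3750 7.9375 10.0625] v=[1.5000 -0.2500 0.2500]
Step 2: x=[2.0742 7.5977 10.1797] v=[2.7969 -1.3594 0.4688]
Step 3: x=[2.9890 7.0740 10.3230] v=[3.6592 -2.0948 0.5733]
Step 4: x=[3.9723 6.4981 10.4508] v=[3.9332 -2.3038 0.5111]
Step 5: x=[4.8652 6.0113 10.5190] v=[3.5716 -1.9471 0.2729]
Step 6: x=[5.5257 5.7346 10.4930] v=[2.6418 -1.1067 -0.1040]
Step 7: x=[5.8539 5.7423 10.3571] v=[1.3126 0.0307 -0.5436]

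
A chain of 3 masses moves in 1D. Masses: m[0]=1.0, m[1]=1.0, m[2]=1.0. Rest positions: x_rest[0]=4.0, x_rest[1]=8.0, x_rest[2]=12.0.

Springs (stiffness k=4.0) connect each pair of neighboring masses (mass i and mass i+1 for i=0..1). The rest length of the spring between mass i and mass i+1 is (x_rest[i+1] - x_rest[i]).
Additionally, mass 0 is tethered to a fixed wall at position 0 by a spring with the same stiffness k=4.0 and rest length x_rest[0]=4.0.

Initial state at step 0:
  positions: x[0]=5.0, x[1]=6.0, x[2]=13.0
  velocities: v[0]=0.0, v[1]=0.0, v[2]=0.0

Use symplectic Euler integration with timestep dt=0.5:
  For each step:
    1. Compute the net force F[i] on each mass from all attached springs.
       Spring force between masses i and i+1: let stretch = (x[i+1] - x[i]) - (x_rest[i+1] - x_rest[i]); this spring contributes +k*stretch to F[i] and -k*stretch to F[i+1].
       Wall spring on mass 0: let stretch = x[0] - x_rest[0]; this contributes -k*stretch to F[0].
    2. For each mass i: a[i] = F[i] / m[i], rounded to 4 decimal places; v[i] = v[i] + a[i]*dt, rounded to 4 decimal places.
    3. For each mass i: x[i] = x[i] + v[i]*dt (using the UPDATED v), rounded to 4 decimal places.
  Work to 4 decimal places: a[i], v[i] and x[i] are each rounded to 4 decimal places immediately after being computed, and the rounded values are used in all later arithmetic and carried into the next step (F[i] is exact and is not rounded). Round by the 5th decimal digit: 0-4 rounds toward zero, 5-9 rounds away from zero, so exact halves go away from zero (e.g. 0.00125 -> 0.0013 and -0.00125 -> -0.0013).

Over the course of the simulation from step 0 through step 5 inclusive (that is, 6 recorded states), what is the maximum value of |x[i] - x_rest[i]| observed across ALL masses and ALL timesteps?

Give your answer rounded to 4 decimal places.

Step 0: x=[5.0000 6.0000 13.0000] v=[0.0000 0.0000 0.0000]
Step 1: x=[1.0000 12.0000 10.0000] v=[-8.0000 12.0000 -6.0000]
Step 2: x=[7.0000 5.0000 13.0000] v=[12.0000 -14.0000 6.0000]
Step 3: x=[4.0000 8.0000 12.0000] v=[-6.0000 6.0000 -2.0000]
Step 4: x=[1.0000 11.0000 11.0000] v=[-6.0000 6.0000 -2.0000]
Step 5: x=[7.0000 4.0000 14.0000] v=[12.0000 -14.0000 6.0000]
Max displacement = 4.0000

Answer: 4.0000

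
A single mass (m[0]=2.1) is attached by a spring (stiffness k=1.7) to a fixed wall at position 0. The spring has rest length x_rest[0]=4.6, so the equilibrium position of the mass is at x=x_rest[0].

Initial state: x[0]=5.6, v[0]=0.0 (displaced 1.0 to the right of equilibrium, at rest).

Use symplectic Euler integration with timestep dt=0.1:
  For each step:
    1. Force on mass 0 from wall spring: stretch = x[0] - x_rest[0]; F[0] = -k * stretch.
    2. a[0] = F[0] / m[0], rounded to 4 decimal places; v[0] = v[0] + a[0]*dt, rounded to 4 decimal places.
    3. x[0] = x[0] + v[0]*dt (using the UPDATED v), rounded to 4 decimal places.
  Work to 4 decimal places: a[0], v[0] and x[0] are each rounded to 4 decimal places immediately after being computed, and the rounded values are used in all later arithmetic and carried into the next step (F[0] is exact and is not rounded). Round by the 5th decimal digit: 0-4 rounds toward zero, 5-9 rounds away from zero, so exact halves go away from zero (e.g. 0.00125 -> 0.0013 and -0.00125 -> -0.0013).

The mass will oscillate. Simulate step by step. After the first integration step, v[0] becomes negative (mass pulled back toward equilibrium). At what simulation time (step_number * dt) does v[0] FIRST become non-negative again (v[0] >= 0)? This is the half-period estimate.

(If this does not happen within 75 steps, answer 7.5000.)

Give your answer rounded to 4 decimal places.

Answer: 3.5000

Derivation:
Step 0: x=[5.6000] v=[0.0000]
Step 1: x=[5.5919] v=[-0.0810]
Step 2: x=[5.5758] v=[-0.1613]
Step 3: x=[5.5518] v=[-0.2403]
Step 4: x=[5.5201] v=[-0.3174]
Step 5: x=[5.4809] v=[-0.3919]
Step 6: x=[5.4346] v=[-0.4632]
Step 7: x=[5.3815] v=[-0.5308]
Step 8: x=[5.3221] v=[-0.5941]
Step 9: x=[5.2568] v=[-0.6526]
Step 10: x=[5.1862] v=[-0.7058]
Step 11: x=[5.1109] v=[-0.7533]
Step 12: x=[5.0314] v=[-0.7947]
Step 13: x=[4.9484] v=[-0.8296]
Step 14: x=[4.8626] v=[-0.8578]
Step 15: x=[4.7747] v=[-0.8791]
Step 16: x=[4.6854] v=[-0.8932]
Step 17: x=[4.5954] v=[-0.9001]
Step 18: x=[4.5054] v=[-0.8997]
Step 19: x=[4.4162] v=[-0.8920]
Step 20: x=[4.3285] v=[-0.8771]
Step 21: x=[4.2430] v=[-0.8551]
Step 22: x=[4.1604] v=[-0.8262]
Step 23: x=[4.0813] v=[-0.7906]
Step 24: x=[4.0064] v=[-0.7486]
Step 25: x=[3.9363] v=[-0.7006]
Step 26: x=[3.8716] v=[-0.6469]
Step 27: x=[3.8128] v=[-0.5879]
Step 28: x=[3.7604] v=[-0.5242]
Step 29: x=[3.7148] v=[-0.4562]
Step 30: x=[3.6764] v=[-0.3845]
Step 31: x=[3.6454] v=[-0.3097]
Step 32: x=[3.6222] v=[-0.2324]
Step 33: x=[3.6069] v=[-0.1532]
Step 34: x=[3.5996] v=[-0.0728]
Step 35: x=[3.6004] v=[0.0082]
First v>=0 after going negative at step 35, time=3.5000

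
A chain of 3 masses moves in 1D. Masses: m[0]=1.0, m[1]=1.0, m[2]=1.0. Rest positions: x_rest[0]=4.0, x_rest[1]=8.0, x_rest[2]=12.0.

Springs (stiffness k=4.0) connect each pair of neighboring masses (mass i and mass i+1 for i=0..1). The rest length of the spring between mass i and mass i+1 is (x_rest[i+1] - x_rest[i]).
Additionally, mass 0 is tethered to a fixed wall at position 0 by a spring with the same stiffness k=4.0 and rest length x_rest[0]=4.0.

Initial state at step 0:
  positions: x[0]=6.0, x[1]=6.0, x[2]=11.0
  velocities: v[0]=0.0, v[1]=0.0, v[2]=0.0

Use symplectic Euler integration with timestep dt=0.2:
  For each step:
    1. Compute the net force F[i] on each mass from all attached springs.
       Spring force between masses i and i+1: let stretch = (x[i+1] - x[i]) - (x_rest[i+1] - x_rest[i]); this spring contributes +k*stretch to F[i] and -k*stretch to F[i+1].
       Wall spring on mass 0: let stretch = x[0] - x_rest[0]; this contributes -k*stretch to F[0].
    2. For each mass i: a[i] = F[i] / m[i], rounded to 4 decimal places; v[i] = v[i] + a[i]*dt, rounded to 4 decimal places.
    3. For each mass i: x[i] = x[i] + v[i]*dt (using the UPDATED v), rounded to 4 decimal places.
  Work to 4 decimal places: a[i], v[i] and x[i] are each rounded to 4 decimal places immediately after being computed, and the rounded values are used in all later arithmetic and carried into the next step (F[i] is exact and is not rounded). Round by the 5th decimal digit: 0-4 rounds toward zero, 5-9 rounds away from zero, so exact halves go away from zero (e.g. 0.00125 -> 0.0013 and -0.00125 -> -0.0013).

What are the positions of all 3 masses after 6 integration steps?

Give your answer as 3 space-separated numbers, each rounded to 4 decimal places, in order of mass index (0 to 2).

Step 0: x=[6.0000 6.0000 11.0000] v=[0.0000 0.0000 0.0000]
Step 1: x=[5.0400 6.8000 10.8400] v=[-4.8000 4.0000 -0.8000]
Step 2: x=[3.5552 7.9648 10.6736] v=[-7.4240 5.8240 -0.8320]
Step 3: x=[2.2071 8.8575 10.7138] v=[-6.7405 4.4634 0.2010]
Step 4: x=[1.5699 8.9831 11.0970] v=[-3.1859 0.6281 1.9160]
Step 5: x=[1.8676 8.2608 11.7820] v=[1.4887 -3.6113 3.4249]
Step 6: x=[2.8894 7.0790 12.5436] v=[5.1092 -5.9089 3.8079]

Answer: 2.8894 7.0790 12.5436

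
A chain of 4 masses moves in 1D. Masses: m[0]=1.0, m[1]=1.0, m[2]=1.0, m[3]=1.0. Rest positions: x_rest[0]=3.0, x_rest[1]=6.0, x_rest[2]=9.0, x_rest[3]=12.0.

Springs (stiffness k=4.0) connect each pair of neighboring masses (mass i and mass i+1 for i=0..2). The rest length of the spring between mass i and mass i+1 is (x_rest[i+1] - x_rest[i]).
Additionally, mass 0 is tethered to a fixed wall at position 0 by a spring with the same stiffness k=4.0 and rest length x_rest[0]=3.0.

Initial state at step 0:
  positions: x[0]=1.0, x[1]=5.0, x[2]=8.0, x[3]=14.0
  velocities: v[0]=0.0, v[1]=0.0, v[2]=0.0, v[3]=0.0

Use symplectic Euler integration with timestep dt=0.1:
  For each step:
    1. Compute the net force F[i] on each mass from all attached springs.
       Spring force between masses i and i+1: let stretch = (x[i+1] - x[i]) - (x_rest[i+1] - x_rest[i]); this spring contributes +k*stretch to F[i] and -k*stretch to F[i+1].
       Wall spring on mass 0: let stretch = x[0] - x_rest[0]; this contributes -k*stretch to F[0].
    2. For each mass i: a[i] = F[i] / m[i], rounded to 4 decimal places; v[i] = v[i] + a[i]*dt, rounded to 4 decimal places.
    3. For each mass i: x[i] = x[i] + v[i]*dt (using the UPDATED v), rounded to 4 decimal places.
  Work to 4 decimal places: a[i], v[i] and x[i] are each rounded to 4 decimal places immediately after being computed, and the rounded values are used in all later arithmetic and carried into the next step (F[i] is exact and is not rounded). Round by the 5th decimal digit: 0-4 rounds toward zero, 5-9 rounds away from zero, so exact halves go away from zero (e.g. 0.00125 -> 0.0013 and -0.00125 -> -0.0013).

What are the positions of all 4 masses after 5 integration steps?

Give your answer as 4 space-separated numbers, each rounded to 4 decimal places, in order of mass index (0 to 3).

Step 0: x=[1.0000 5.0000 8.0000 14.0000] v=[0.0000 0.0000 0.0000 0.0000]
Step 1: x=[1.1200 4.9600 8.1200 13.8800] v=[1.2000 -0.4000 1.2000 -1.2000]
Step 2: x=[1.3488 4.8928 8.3440 13.6496] v=[2.2880 -0.6720 2.2400 -2.3040]
Step 3: x=[1.6654 4.8219 8.6422 13.3270] v=[3.1661 -0.7091 2.9818 -3.2262]
Step 4: x=[2.0417 4.7775 8.9750 12.9370] v=[3.7625 -0.4436 3.3276 -3.9001]
Step 5: x=[2.4457 4.7916 9.2983 12.5085] v=[4.0401 0.1411 3.2334 -4.2849]

Answer: 2.4457 4.7916 9.2983 12.5085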